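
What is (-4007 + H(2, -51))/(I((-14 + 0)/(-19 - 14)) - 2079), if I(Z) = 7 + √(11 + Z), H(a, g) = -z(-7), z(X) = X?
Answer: 54700800/28334939 + 800*√12441/28334939 ≈ 1.9337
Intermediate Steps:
H(a, g) = 7 (H(a, g) = -1*(-7) = 7)
(-4007 + H(2, -51))/(I((-14 + 0)/(-19 - 14)) - 2079) = (-4007 + 7)/((7 + √(11 + (-14 + 0)/(-19 - 14))) - 2079) = -4000/((7 + √(11 - 14/(-33))) - 2079) = -4000/((7 + √(11 - 14*(-1/33))) - 2079) = -4000/((7 + √(11 + 14/33)) - 2079) = -4000/((7 + √(377/33)) - 2079) = -4000/((7 + √12441/33) - 2079) = -4000/(-2072 + √12441/33)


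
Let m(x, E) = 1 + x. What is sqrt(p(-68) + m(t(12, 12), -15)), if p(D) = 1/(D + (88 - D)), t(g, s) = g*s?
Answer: sqrt(280742)/44 ≈ 12.042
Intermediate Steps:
p(D) = 1/88
sqrt(p(-68) + m(t(12, 12), -15)) = sqrt(1/88 + (1 + 12*12)) = sqrt(1/88 + (1 + 144)) = sqrt(1/88 + 145) = sqrt(12761/88) = sqrt(280742)/44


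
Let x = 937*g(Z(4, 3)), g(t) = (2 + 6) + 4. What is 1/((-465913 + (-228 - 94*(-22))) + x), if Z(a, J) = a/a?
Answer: -1/452829 ≈ -2.2083e-6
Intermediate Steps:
Z(a, J) = 1
g(t) = 12 (g(t) = 8 + 4 = 12)
x = 11244 (x = 937*12 = 11244)
1/((-465913 + (-228 - 94*(-22))) + x) = 1/((-465913 + (-228 - 94*(-22))) + 11244) = 1/((-465913 + (-228 + 2068)) + 11244) = 1/((-465913 + 1840) + 11244) = 1/(-464073 + 11244) = 1/(-452829) = -1/452829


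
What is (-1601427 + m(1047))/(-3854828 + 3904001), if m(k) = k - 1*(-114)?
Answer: -533422/16391 ≈ -32.544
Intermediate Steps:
m(k) = 114 + k (m(k) = k + 114 = 114 + k)
(-1601427 + m(1047))/(-3854828 + 3904001) = (-1601427 + (114 + 1047))/(-3854828 + 3904001) = (-1601427 + 1161)/49173 = -1600266*1/49173 = -533422/16391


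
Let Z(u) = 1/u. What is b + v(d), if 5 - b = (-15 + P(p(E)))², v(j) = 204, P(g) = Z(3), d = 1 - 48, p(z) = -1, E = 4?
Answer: -55/9 ≈ -6.1111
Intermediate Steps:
Z(u) = 1/u
d = -47
P(g) = ⅓ (P(g) = 1/3 = ⅓)
b = -1891/9 (b = 5 - (-15 + ⅓)² = 5 - (-44/3)² = 5 - 1*1936/9 = 5 - 1936/9 = -1891/9 ≈ -210.11)
b + v(d) = -1891/9 + 204 = -55/9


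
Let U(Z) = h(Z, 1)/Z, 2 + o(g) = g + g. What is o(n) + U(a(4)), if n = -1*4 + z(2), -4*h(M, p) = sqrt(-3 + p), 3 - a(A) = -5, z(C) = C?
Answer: -6 - I*sqrt(2)/32 ≈ -6.0 - 0.044194*I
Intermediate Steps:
a(A) = 8 (a(A) = 3 - 1*(-5) = 3 + 5 = 8)
h(M, p) = -sqrt(-3 + p)/4
n = -2 (n = -1*4 + 2 = -4 + 2 = -2)
o(g) = -2 + 2*g (o(g) = -2 + (g + g) = -2 + 2*g)
U(Z) = -I*sqrt(2)/(4*Z) (U(Z) = (-sqrt(-3 + 1)/4)/Z = (-I*sqrt(2)/4)/Z = -I*sqrt(2)/(4*Z))
o(n) + U(a(4)) = (-2 + 2*(-2)) - 1/4*I*sqrt(2)/8 = (-2 - 4) - 1/4*I*sqrt(2)*1/8 = -6 - I*sqrt(2)/32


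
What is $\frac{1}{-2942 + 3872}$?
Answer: $\frac{1}{930} \approx 0.0010753$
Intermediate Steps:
$\frac{1}{-2942 + 3872} = \frac{1}{930}$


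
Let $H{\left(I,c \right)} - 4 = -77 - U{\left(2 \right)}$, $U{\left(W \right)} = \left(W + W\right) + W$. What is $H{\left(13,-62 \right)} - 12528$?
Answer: $-12607$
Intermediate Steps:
$U{\left(W \right)} = 3 W$ ($U{\left(W \right)} = 2 W + W = 3 W$)
$H{\left(I,c \right)} = -79$ ($H{\left(I,c \right)} = 4 - \left(77 + 3 \cdot 2\right) = 4 - 83 = -79$)
$H{\left(13,-62 \right)} - 12528 = -79 - 12528 = -12607$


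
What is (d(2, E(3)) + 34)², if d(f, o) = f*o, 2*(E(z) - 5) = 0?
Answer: 1936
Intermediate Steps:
E(z) = 5 (E(z) = 5 + (½)*0 = 5 + 0 = 5)
(d(2, E(3)) + 34)² = (2*5 + 34)² = (10 + 34)² = 44² = 1936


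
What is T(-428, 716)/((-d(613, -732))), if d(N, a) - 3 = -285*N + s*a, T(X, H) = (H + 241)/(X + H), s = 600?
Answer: 319/58934592 ≈ 5.4128e-6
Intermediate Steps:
T(X, H) = (241 + H)/(H + X)
d(N, a) = 3 - 285*N + 600*a (d(N, a) = 3 + (-285*N + 600*a) = 3 - 285*N + 600*a)
T(-428, 716)/((-d(613, -732))) = ((241 + 716)/(716 - 428))/((-(3 - 285*613 + 600*(-732)))) = (957/288)/((-(3 - 174705 - 439200))) = ((1/288)*957)/((-1*(-613902))) = (319/96)/613902 = (319/96)*(1/613902) = 319/58934592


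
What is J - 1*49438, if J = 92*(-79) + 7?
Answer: -56699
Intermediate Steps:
J = -7261 (J = -7268 + 7 = -7261)
J - 1*49438 = -7261 - 1*49438 = -7261 - 49438 = -56699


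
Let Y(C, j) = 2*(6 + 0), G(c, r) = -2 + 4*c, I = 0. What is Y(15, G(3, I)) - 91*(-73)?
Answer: 6655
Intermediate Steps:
Y(C, j) = 12 (Y(C, j) = 2*6 = 12)
Y(15, G(3, I)) - 91*(-73) = 12 - 91*(-73) = 12 + 6643 = 6655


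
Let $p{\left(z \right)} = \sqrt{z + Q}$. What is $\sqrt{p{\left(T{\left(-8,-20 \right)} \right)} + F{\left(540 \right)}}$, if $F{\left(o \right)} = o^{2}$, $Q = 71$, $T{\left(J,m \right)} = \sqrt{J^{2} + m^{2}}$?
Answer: $\sqrt{291600 + \sqrt{71 + 4 \sqrt{29}}} \approx 540.01$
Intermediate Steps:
$p{\left(z \right)} = \sqrt{71 + z}$ ($p{\left(z \right)} = \sqrt{z + 71} = \sqrt{71 + z}$)
$\sqrt{p{\left(T{\left(-8,-20 \right)} \right)} + F{\left(540 \right)}} = \sqrt{\sqrt{71 + \sqrt{\left(-8\right)^{2} + \left(-20\right)^{2}}} + 540^{2}} = \sqrt{\sqrt{71 + \sqrt{64 + 400}} + 291600} = \sqrt{\sqrt{71 + \sqrt{464}} + 291600} = \sqrt{\sqrt{71 + 4 \sqrt{29}} + 291600} = \sqrt{291600 + \sqrt{71 + 4 \sqrt{29}}}$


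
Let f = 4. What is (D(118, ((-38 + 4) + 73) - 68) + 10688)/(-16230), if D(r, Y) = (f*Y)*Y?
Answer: -2342/2705 ≈ -0.86580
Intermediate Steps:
D(r, Y) = 4*Y**2 (D(r, Y) = (4*Y)*Y = 4*Y**2)
(D(118, ((-38 + 4) + 73) - 68) + 10688)/(-16230) = (4*(((-38 + 4) + 73) - 68)**2 + 10688)/(-16230) = (4*((-34 + 73) - 68)**2 + 10688)*(-1/16230) = (4*(39 - 68)**2 + 10688)*(-1/16230) = (4*(-29)**2 + 10688)*(-1/16230) = (4*841 + 10688)*(-1/16230) = (3364 + 10688)*(-1/16230) = 14052*(-1/16230) = -2342/2705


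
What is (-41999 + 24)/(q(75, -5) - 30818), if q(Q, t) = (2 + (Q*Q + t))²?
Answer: -41975/31576066 ≈ -0.0013293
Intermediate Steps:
q(Q, t) = (2 + t + Q²)² (q(Q, t) = (2 + (Q² + t))² = (2 + (t + Q²))² = (2 + t + Q²)²)
(-41999 + 24)/(q(75, -5) - 30818) = (-41999 + 24)/((2 - 5 + 75²)² - 30818) = -41975/((2 - 5 + 5625)² - 30818) = -41975/(5622² - 30818) = -41975/(31606884 - 30818) = -41975/31576066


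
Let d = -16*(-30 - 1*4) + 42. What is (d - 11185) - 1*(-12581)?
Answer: 1982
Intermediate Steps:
d = 586 (d = -16*(-30 - 4) + 42 = -16*(-34) + 42 = 544 + 42 = 586)
(d - 11185) - 1*(-12581) = (586 - 11185) - 1*(-12581) = -10599 + 12581 = 1982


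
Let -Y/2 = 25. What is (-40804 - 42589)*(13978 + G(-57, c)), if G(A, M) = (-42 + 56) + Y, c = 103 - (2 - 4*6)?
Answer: -1162665206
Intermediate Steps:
Y = -50 (Y = -2*25 = -50)
c = 125 (c = 103 - (2 - 24) = 103 - 1*(-22) = 103 + 22 = 125)
G(A, M) = -36 (G(A, M) = (-42 + 56) - 50 = 14 - 50 = -36)
(-40804 - 42589)*(13978 + G(-57, c)) = (-40804 - 42589)*(13978 - 36) = -83393*13942 = -1162665206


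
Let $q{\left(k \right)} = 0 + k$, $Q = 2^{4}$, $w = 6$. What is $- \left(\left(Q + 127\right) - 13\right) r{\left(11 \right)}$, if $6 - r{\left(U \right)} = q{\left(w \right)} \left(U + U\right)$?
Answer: $16380$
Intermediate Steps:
$Q = 16$
$q{\left(k \right)} = k$
$r{\left(U \right)} = 6 - 12 U$ ($r{\left(U \right)} = 6 - 6 \left(U + U\right) = 6 - 6 \cdot 2 U = 6 - 12 U$)
$- \left(\left(Q + 127\right) - 13\right) r{\left(11 \right)} = - \left(\left(16 + 127\right) - 13\right) \left(6 - 132\right) = - \left(143 - 13\right) \left(6 - 132\right) = - 130 \left(-126\right) = \left(-1\right) \left(-16380\right) = 16380$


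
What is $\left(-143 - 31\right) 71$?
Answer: $-12354$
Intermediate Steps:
$\left(-143 - 31\right) 71 = \left(-174\right) 71 = -12354$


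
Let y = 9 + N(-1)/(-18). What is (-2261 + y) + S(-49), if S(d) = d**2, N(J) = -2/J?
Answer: 1340/9 ≈ 148.89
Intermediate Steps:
y = 80/9 (y = 9 - 2/(-1)/(-18) = 9 - 2*(-1)*(-1/18) = 9 + 2*(-1/18) = 9 - 1/9 = 80/9 ≈ 8.8889)
(-2261 + y) + S(-49) = (-2261 + 80/9) + (-49)**2 = -20269/9 + 2401 = 1340/9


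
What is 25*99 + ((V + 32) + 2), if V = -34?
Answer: 2475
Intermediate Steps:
25*99 + ((V + 32) + 2) = 25*99 + ((-34 + 32) + 2) = 2475 + (-2 + 2) = 2475 + 0 = 2475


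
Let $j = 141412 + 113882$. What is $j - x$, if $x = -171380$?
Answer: $426674$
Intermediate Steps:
$j = 255294$
$j - x = 255294 - -171380 = 255294 + 171380 = 426674$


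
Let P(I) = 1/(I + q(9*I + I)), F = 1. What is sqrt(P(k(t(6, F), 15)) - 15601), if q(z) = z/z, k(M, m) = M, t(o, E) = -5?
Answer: I*sqrt(62405)/2 ≈ 124.9*I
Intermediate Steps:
q(z) = 1
P(I) = 1/(1 + I) (P(I) = 1/(I + 1) = 1/(1 + I))
sqrt(P(k(t(6, F), 15)) - 15601) = sqrt(1/(1 - 5) - 15601) = sqrt(1/(-4) - 15601) = sqrt(-1/4 - 15601) = sqrt(-62405/4) = I*sqrt(62405)/2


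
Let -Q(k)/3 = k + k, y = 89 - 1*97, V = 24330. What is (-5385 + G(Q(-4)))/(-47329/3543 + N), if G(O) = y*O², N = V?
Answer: -35405199/86153861 ≈ -0.41095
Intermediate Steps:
N = 24330
y = -8 (y = 89 - 97 = -8)
Q(k) = -6*k (Q(k) = -3*(k + k) = -6*k)
G(O) = -8*O²
(-5385 + G(Q(-4)))/(-47329/3543 + N) = (-5385 - 8*(-6*(-4))²)/(-47329/3543 + 24330) = (-5385 - 8*24²)/(-47329*1/3543 + 24330) = (-5385 - 8*576)/(-47329/3543 + 24330) = (-5385 - 4608)/(86153861/3543) = -9993*3543/86153861 = -35405199/86153861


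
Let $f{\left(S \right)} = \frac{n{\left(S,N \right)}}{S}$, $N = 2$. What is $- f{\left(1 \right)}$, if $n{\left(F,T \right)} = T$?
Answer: $-2$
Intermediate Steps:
$f{\left(S \right)} = \frac{2}{S}$
$- f{\left(1 \right)} = - \frac{2}{1} = - 2 \cdot 1 = \left(-1\right) 2 = -2$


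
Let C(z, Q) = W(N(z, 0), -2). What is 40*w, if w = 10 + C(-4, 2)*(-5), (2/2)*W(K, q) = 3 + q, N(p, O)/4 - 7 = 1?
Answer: 200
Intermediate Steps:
N(p, O) = 32 (N(p, O) = 28 + 4*1 = 28 + 4 = 32)
W(K, q) = 3 + q
C(z, Q) = 1 (C(z, Q) = 3 - 2 = 1)
w = 5 (w = 10 + 1*(-5) = 10 - 5 = 5)
40*w = 40*5 = 200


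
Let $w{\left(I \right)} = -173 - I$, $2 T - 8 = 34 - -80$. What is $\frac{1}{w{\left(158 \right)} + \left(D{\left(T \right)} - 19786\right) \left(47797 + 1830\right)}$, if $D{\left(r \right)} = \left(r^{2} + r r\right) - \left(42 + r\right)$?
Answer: $- \frac{1}{617707600} \approx -1.6189 \cdot 10^{-9}$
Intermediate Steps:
$T = 61$ ($T = 4 + \frac{34 - -80}{2} = 4 + \frac{34 + 80}{2} = 4 + \frac{1}{2} \cdot 114 = 4 + 57 = 61$)
$D{\left(r \right)} = -42 - r + 2 r^{2}$ ($D{\left(r \right)} = \left(r^{2} + r^{2}\right) - \left(42 + r\right) = 2 r^{2} - \left(42 + r\right) = -42 - r + 2 r^{2}$)
$\frac{1}{w{\left(158 \right)} + \left(D{\left(T \right)} - 19786\right) \left(47797 + 1830\right)} = \frac{1}{\left(-173 - 158\right) + \left(\left(-42 - 61 + 2 \cdot 61^{2}\right) - 19786\right) \left(47797 + 1830\right)} = \frac{1}{\left(-173 - 158\right) + \left(\left(-42 - 61 + 2 \cdot 3721\right) - 19786\right) 49627} = \frac{1}{-331 + \left(\left(-42 - 61 + 7442\right) - 19786\right) 49627} = \frac{1}{-331 + \left(7339 - 19786\right) 49627} = \frac{1}{-331 - 617707269} = \frac{1}{-617707600} = - \frac{1}{617707600}$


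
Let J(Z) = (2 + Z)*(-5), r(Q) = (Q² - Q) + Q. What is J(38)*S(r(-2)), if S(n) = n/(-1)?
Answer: 800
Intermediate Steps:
r(Q) = Q²
J(Z) = -10 - 5*Z
S(n) = -n (S(n) = n*(-1) = -n)
J(38)*S(r(-2)) = (-10 - 5*38)*(-1*(-2)²) = (-10 - 190)*(-1*4) = -200*(-4) = 800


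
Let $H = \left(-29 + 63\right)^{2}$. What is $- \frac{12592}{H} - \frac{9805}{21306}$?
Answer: $- \frac{1318961}{116178} \approx -11.353$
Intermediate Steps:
$H = 1156$ ($H = 34^{2} = 1156$)
$- \frac{12592}{H} - \frac{9805}{21306} = - \frac{12592}{1156} - \frac{9805}{21306} = \left(-12592\right) \frac{1}{1156} - \frac{185}{402} = - \frac{3148}{289} - \frac{185}{402} = - \frac{1318961}{116178}$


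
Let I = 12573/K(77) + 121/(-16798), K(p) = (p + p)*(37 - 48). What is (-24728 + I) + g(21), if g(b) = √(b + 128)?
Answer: -15996971031/646723 + √149 ≈ -24723.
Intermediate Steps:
K(p) = -22*p (K(p) = (2*p)*(-11) = -22*p)
I = -4804687/646723 (I = 12573/((-22*77)) + 121/(-16798) = 12573/(-1694) + 121*(-1/16798) = 12573*(-1/1694) - 121/16798 = -1143/154 - 121/16798 = -4804687/646723 ≈ -7.4293)
g(b) = √(128 + b)
(-24728 + I) + g(21) = (-24728 - 4804687/646723) + √(128 + 21) = -15996971031/646723 + √149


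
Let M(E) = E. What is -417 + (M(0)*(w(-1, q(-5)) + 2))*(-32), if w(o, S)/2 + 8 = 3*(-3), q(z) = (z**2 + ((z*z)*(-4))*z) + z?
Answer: -417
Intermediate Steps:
q(z) = z + z**2 - 4*z**3 (q(z) = (z**2 + (z**2*(-4))*z) + z = (z**2 + (-4*z**2)*z) + z = (z**2 - 4*z**3) + z = z + z**2 - 4*z**3)
w(o, S) = -34 (w(o, S) = -16 + 2*(3*(-3)) = -16 + 2*(-9) = -16 - 18 = -34)
-417 + (M(0)*(w(-1, q(-5)) + 2))*(-32) = -417 + (0*(-34 + 2))*(-32) = -417 + (0*(-32))*(-32) = -417 + 0*(-32) = -417 + 0 = -417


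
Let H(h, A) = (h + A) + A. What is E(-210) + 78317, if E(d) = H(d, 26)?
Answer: 78159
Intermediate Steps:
H(h, A) = h + 2*A (H(h, A) = (A + h) + A = h + 2*A)
E(d) = 52 + d (E(d) = d + 2*26 = d + 52 = 52 + d)
E(-210) + 78317 = (52 - 210) + 78317 = -158 + 78317 = 78159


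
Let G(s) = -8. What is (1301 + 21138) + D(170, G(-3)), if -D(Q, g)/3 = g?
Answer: 22463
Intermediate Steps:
D(Q, g) = -3*g
(1301 + 21138) + D(170, G(-3)) = (1301 + 21138) - 3*(-8) = 22439 + 24 = 22463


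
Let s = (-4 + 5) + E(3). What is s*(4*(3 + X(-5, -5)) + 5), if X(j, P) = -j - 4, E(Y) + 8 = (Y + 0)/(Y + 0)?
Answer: -126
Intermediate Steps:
E(Y) = -7 (E(Y) = -8 + (Y + 0)/(Y + 0) = -8 + Y/Y = -8 + 1 = -7)
s = -6 (s = (-4 + 5) - 7 = 1 - 7 = -6)
X(j, P) = -4 - j
s*(4*(3 + X(-5, -5)) + 5) = -6*(4*(3 + (-4 - 1*(-5))) + 5) = -6*(4*(3 + (-4 + 5)) + 5) = -6*(4*(3 + 1) + 5) = -6*(4*4 + 5) = -6*(16 + 5) = -6*21 = -126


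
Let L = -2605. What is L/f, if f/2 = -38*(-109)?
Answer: -2605/8284 ≈ -0.31446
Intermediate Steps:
f = 8284 (f = 2*(-38*(-109)) = 2*4142 = 8284)
L/f = -2605/8284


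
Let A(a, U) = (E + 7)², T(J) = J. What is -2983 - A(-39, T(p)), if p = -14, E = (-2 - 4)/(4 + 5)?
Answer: -27208/9 ≈ -3023.1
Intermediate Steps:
E = -⅔ (E = -6/9 = -6*⅑ = -⅔ ≈ -0.66667)
A(a, U) = 361/9 (A(a, U) = (-⅔ + 7)² = (19/3)² = 361/9)
-2983 - A(-39, T(p)) = -2983 - 1*361/9 = -2983 - 361/9 = -27208/9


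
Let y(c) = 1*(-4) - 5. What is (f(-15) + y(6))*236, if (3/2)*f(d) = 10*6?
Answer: 7316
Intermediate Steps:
f(d) = 40 (f(d) = 2*(10*6)/3 = (2/3)*60 = 40)
y(c) = -9 (y(c) = -4 - 5 = -9)
(f(-15) + y(6))*236 = (40 - 9)*236 = 31*236 = 7316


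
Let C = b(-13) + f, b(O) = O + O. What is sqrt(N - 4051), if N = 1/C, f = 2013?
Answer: 62*I*sqrt(4160778)/1987 ≈ 63.647*I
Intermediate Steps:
b(O) = 2*O
C = 1987 (C = 2*(-13) + 2013 = -26 + 2013 = 1987)
N = 1/1987 ≈ 0.00050327
sqrt(N - 4051) = sqrt(1/1987 - 4051) = sqrt(-8049336/1987) = 62*I*sqrt(4160778)/1987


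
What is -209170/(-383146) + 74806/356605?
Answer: 51626343763/68315889665 ≈ 0.75570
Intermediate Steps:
-209170/(-383146) + 74806/356605 = -209170*(-1/383146) + 74806*(1/356605) = 104585/191573 + 74806/356605 = 51626343763/68315889665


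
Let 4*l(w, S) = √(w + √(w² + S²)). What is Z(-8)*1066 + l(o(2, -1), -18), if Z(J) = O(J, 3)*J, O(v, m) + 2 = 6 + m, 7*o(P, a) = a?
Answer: -59696 + √(-7 + 7*√15877)/28 ≈ -59695.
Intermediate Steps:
o(P, a) = a/7
O(v, m) = 4 + m (O(v, m) = -2 + (6 + m) = 4 + m)
Z(J) = 7*J (Z(J) = (4 + 3)*J = 7*J)
l(w, S) = √(w + √(S² + w²))/4 (l(w, S) = √(w + √(w² + S²))/4 = √(w + √(S² + w²))/4)
Z(-8)*1066 + l(o(2, -1), -18) = (7*(-8))*1066 + √((⅐)*(-1) + √((-18)² + ((⅐)*(-1))²))/4 = -56*1066 + √(-⅐ + √(324 + (-⅐)²))/4 = -59696 + √(-⅐ + √(324 + 1/49))/4 = -59696 + √(-⅐ + √(15877/49))/4 = -59696 + √(-⅐ + √15877/7)/4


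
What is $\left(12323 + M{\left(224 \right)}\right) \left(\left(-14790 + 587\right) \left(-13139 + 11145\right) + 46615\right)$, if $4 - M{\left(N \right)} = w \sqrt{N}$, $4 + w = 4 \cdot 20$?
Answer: $349684902819 - 8623688688 \sqrt{14} \approx 3.1742 \cdot 10^{11}$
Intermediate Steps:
$w = 76$ ($w = -4 + 4 \cdot 20 = -4 + 80 = 76$)
$M{\left(N \right)} = 4 - 76 \sqrt{N}$
$\left(12323 + M{\left(224 \right)}\right) \left(\left(-14790 + 587\right) \left(-13139 + 11145\right) + 46615\right) = \left(12323 + \left(4 - 76 \sqrt{224}\right)\right) \left(\left(-14790 + 587\right) \left(-13139 + 11145\right) + 46615\right) = \left(12323 + \left(4 - 76 \cdot 4 \sqrt{14}\right)\right) \left(\left(-14203\right) \left(-1994\right) + 46615\right) = \left(12323 + \left(4 - 304 \sqrt{14}\right)\right) \left(28320782 + 46615\right) = \left(12327 - 304 \sqrt{14}\right) 28367397 = 349684902819 - 8623688688 \sqrt{14}$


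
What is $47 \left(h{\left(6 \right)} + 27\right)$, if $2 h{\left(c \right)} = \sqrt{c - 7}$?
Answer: $1269 + \frac{47 i}{2} \approx 1269.0 + 23.5 i$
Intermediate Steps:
$h{\left(c \right)} = \frac{\sqrt{-7 + c}}{2}$ ($h{\left(c \right)} = \frac{\sqrt{c - 7}}{2} = \frac{\sqrt{-7 + c}}{2}$)
$47 \left(h{\left(6 \right)} + 27\right) = 47 \left(\frac{\sqrt{-7 + 6}}{2} + 27\right) = 47 \left(\frac{\sqrt{-1}}{2} + 27\right) = 47 \left(\frac{i}{2} + 27\right) = 47 \left(27 + \frac{i}{2}\right) = 1269 + \frac{47 i}{2}$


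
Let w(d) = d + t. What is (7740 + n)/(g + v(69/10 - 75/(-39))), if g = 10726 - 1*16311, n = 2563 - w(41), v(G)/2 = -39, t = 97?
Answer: -10165/5663 ≈ -1.7950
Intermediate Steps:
v(G) = -78 (v(G) = 2*(-39) = -78)
w(d) = 97 + d (w(d) = d + 97 = 97 + d)
n = 2425 (n = 2563 - (97 + 41) = 2563 - 1*138 = 2563 - 138 = 2425)
g = -5585 (g = 10726 - 16311 = -5585)
(7740 + n)/(g + v(69/10 - 75/(-39))) = (7740 + 2425)/(-5585 - 78) = 10165/(-5663) = 10165*(-1/5663) = -10165/5663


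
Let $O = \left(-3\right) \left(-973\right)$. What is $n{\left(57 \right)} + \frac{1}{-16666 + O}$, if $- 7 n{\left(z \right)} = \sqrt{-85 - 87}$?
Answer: $- \frac{1}{13747} - \frac{2 i \sqrt{43}}{7} \approx -7.2743 \cdot 10^{-5} - 1.8736 i$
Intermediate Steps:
$O = 2919$
$n{\left(z \right)} = - \frac{2 i \sqrt{43}}{7}$ ($n{\left(z \right)} = - \frac{\sqrt{-85 - 87}}{7} = - \frac{\sqrt{-172}}{7} = - \frac{2 i \sqrt{43}}{7}$)
$n{\left(57 \right)} + \frac{1}{-16666 + O} = - \frac{2 i \sqrt{43}}{7} + \frac{1}{-16666 + 2919} = - \frac{2 i \sqrt{43}}{7} + \frac{1}{-13747} = - \frac{2 i \sqrt{43}}{7} - \frac{1}{13747} = - \frac{1}{13747} - \frac{2 i \sqrt{43}}{7}$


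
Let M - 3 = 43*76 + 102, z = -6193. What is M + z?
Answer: -2820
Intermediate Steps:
M = 3373 (M = 3 + (43*76 + 102) = 3 + (3268 + 102) = 3 + 3370 = 3373)
M + z = 3373 - 6193 = -2820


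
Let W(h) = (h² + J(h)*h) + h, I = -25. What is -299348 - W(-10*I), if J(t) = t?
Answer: -424598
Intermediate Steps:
W(h) = h + 2*h² (W(h) = (h² + h*h) + h = (h² + h²) + h = 2*h² + h = h + 2*h²)
-299348 - W(-10*I) = -299348 - (-10*(-25))*(1 + 2*(-10*(-25))) = -299348 - 250*(1 + 2*250) = -299348 - 250*(1 + 500) = -299348 - 250*501 = -299348 - 1*125250 = -299348 - 125250 = -424598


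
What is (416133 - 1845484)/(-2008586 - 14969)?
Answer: 1429351/2023555 ≈ 0.70636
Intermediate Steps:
(416133 - 1845484)/(-2008586 - 14969) = -1429351/(-2023555) = -1429351*(-1/2023555) = 1429351/2023555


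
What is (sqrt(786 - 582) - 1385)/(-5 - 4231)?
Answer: 1385/4236 - sqrt(51)/2118 ≈ 0.32359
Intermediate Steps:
(sqrt(786 - 582) - 1385)/(-5 - 4231) = (sqrt(204) - 1385)/(-4236) = (2*sqrt(51) - 1385)*(-1/4236) = (-1385 + 2*sqrt(51))*(-1/4236) = 1385/4236 - sqrt(51)/2118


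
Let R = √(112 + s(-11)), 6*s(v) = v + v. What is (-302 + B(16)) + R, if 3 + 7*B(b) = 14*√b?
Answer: -2061/7 + 5*√39/3 ≈ -284.02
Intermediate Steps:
s(v) = v/3 (s(v) = (v + v)/6 = (2*v)/6 = v/3)
B(b) = -3/7 + 2*√b (B(b) = -3/7 + (14*√b)/7 = -3/7 + 2*√b)
R = 5*√39/3 (R = √(112 + (⅓)*(-11)) = √(112 - 11/3) = √(325/3) = 5*√39/3 ≈ 10.408)
(-302 + B(16)) + R = (-302 + (-3/7 + 2*√16)) + 5*√39/3 = (-302 + (-3/7 + 2*4)) + 5*√39/3 = (-302 + (-3/7 + 8)) + 5*√39/3 = (-302 + 53/7) + 5*√39/3 = -2061/7 + 5*√39/3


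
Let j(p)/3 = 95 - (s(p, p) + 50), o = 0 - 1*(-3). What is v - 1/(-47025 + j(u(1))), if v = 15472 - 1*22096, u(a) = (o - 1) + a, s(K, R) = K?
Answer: -310658975/46899 ≈ -6624.0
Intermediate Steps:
o = 3 (o = 0 + 3 = 3)
u(a) = 2 + a (u(a) = (3 - 1) + a = 2 + a)
j(p) = 135 - 3*p (j(p) = 3*(95 - (p + 50)) = 3*(95 - (50 + p)) = 3*(95 + (-50 - p)) = 3*(45 - p) = 135 - 3*p)
v = -6624 (v = 15472 - 22096 = -6624)
v - 1/(-47025 + j(u(1))) = -6624 - 1/(-47025 + (135 - 3*(2 + 1))) = -6624 - 1/(-47025 + (135 - 3*3)) = -6624 - 1/(-47025 + (135 - 9)) = -6624 - 1/(-47025 + 126) = -6624 - 1/(-46899) = -6624 - 1*(-1/46899) = -6624 + 1/46899 = -310658975/46899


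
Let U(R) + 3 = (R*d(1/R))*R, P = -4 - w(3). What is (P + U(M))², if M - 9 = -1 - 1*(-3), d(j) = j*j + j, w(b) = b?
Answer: 4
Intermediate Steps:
d(j) = j + j² (d(j) = j² + j = j + j²)
M = 11 (M = 9 + (-1 - 1*(-3)) = 9 + (-1 + 3) = 9 + 2 = 11)
P = -7 (P = -4 - 1*3 = -4 - 3 = -7)
U(R) = -3 + R*(1 + 1/R) (U(R) = -3 + (R*((1 + 1/R)/R))*R = -3 + (1 + 1/R)*R = -3 + R*(1 + 1/R))
(P + U(M))² = (-7 + (-2 + 11))² = (-7 + 9)² = 2² = 4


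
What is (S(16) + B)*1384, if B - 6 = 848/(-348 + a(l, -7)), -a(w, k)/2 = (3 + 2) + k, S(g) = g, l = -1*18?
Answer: 1162560/43 ≈ 27036.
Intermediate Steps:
l = -18
a(w, k) = -10 - 2*k (a(w, k) = -2*((3 + 2) + k) = -2*(5 + k) = -10 - 2*k)
B = 152/43 (B = 6 + 848/(-348 + (-10 - 2*(-7))) = 6 + 848/(-348 + (-10 + 14)) = 6 + 848/(-348 + 4) = 6 + 848/(-344) = 6 + 848*(-1/344) = 6 - 106/43 = 152/43 ≈ 3.5349)
(S(16) + B)*1384 = (16 + 152/43)*1384 = (840/43)*1384 = 1162560/43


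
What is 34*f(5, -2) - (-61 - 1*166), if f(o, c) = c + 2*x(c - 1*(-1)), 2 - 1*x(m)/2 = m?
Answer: 567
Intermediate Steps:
x(m) = 4 - 2*m
f(o, c) = 4 - 3*c (f(o, c) = c + 2*(4 - 2*(c - 1*(-1))) = c + 2*(4 - 2*(c + 1)) = c + 2*(4 - 2*(1 + c)) = c + 2*(4 + (-2 - 2*c)) = c + 2*(2 - 2*c) = c + (4 - 4*c) = 4 - 3*c)
34*f(5, -2) - (-61 - 1*166) = 34*(4 - 3*(-2)) - (-61 - 1*166) = 34*(4 + 6) - (-61 - 166) = 34*10 - 1*(-227) = 340 + 227 = 567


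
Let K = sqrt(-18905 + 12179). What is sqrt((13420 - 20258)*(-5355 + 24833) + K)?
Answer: sqrt(-133190564 + I*sqrt(6726)) ≈ 0.e-3 + 11541.0*I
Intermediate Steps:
K = I*sqrt(6726) (K = sqrt(-6726) = I*sqrt(6726) ≈ 82.012*I)
sqrt((13420 - 20258)*(-5355 + 24833) + K) = sqrt((13420 - 20258)*(-5355 + 24833) + I*sqrt(6726)) = sqrt(-6838*19478 + I*sqrt(6726)) = sqrt(-133190564 + I*sqrt(6726))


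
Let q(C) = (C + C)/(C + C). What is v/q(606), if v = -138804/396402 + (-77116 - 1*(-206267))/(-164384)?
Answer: -1121407143/987305248 ≈ -1.1358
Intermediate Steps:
q(C) = 1 (q(C) = (2*C)/((2*C)) = (2*C)*(1/(2*C)) = 1)
v = -1121407143/987305248 (v = -138804*1/396402 + (-77116 + 206267)*(-1/164384) = -23134/66067 + 129151*(-1/164384) = -23134/66067 - 11741/14944 = -1121407143/987305248 ≈ -1.1358)
v/q(606) = -1121407143/987305248/1 = -1121407143/987305248*1 = -1121407143/987305248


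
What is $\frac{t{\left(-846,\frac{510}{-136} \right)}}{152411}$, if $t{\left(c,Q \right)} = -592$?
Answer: $- \frac{592}{152411} \approx -0.0038842$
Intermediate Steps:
$\frac{t{\left(-846,\frac{510}{-136} \right)}}{152411} = - \frac{592}{152411}$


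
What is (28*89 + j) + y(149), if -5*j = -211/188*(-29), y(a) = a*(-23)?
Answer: -885019/940 ≈ -941.51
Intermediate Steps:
y(a) = -23*a
j = -6119/940 (j = -(-211/188)*(-29)/5 = -(-211*1/188)*(-29)/5 = -(-211)*(-29)/940 = -⅕*6119/188 = -6119/940 ≈ -6.5096)
(28*89 + j) + y(149) = (28*89 - 6119/940) - 23*149 = (2492 - 6119/940) - 3427 = 2336361/940 - 3427 = -885019/940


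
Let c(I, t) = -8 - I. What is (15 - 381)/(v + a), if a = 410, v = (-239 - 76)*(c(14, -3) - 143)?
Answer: -366/52385 ≈ -0.0069867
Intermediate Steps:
v = 51975 (v = (-239 - 76)*((-8 - 1*14) - 143) = -315*((-8 - 14) - 143) = -315*(-22 - 143) = -315*(-165) = 51975)
(15 - 381)/(v + a) = (15 - 381)/(51975 + 410) = -366/52385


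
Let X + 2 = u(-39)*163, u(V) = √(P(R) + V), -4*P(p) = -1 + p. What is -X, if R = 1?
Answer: 2 - 163*I*√39 ≈ 2.0 - 1017.9*I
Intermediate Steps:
P(p) = ¼ - p/4 (P(p) = -(-1 + p)/4 = ¼ - p/4)
u(V) = √V (u(V) = √((¼ - ¼*1) + V) = √((¼ - ¼) + V) = √(0 + V) = √V)
X = -2 + 163*I*√39 (X = -2 + √(-39)*163 = -2 + (I*√39)*163 = -2 + 163*I*√39 ≈ -2.0 + 1017.9*I)
-X = -(-2 + 163*I*√39) = 2 - 163*I*√39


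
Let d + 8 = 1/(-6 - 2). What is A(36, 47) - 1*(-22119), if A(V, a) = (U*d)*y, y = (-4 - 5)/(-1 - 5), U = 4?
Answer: 88281/4 ≈ 22070.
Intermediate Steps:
y = 3/2 (y = -9/(-6) = -9*(-⅙) = 3/2 ≈ 1.5000)
d = -65/8 (d = -8 + 1/(-6 - 2) = -8 + 1/(-8) = -8 - ⅛ = -65/8 ≈ -8.1250)
A(V, a) = -195/4 (A(V, a) = (4*(-65/8))*(3/2) = -65/2*3/2 = -195/4)
A(36, 47) - 1*(-22119) = -195/4 - 1*(-22119) = -195/4 + 22119 = 88281/4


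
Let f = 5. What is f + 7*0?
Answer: 5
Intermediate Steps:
f + 7*0 = 5 + 7*0 = 5 + 0 = 5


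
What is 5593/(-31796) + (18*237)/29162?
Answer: -13730665/463617476 ≈ -0.029616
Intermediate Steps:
5593/(-31796) + (18*237)/29162 = 5593*(-1/31796) + 4266*(1/29162) = -5593/31796 + 2133/14581 = -13730665/463617476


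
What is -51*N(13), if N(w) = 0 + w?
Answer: -663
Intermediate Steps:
N(w) = w
-51*N(13) = -51*13 = -663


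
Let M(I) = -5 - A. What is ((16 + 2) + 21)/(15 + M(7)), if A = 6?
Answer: 39/4 ≈ 9.7500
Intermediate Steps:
M(I) = -11 (M(I) = -5 - 1*6 = -5 - 6 = -11)
((16 + 2) + 21)/(15 + M(7)) = ((16 + 2) + 21)/(15 - 11) = (18 + 21)/4 = 39*(1/4) = 39/4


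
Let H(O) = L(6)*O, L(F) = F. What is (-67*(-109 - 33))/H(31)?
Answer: 4757/93 ≈ 51.151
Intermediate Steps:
H(O) = 6*O
(-67*(-109 - 33))/H(31) = (-67*(-109 - 33))/((6*31)) = -67*(-142)/186 = 9514*(1/186) = 4757/93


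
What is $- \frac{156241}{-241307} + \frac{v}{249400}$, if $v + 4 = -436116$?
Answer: $- \frac{1656807586}{1504549145} \approx -1.1012$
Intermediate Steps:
$v = -436120$ ($v = -4 - 436116 = -436120$)
$- \frac{156241}{-241307} + \frac{v}{249400} = - \frac{156241}{-241307} - \frac{436120}{249400} = \left(-156241\right) \left(- \frac{1}{241307}\right) - \frac{10903}{6235} = \frac{156241}{241307} - \frac{10903}{6235} = - \frac{1656807586}{1504549145}$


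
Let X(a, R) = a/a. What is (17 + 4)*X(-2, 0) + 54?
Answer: 75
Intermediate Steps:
X(a, R) = 1
(17 + 4)*X(-2, 0) + 54 = (17 + 4)*1 + 54 = 21*1 + 54 = 21 + 54 = 75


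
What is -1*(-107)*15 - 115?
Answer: 1490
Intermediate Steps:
-1*(-107)*15 - 115 = 107*15 - 115 = 1605 - 115 = 1490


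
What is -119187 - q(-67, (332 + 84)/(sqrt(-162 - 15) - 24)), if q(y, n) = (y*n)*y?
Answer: -14976545/251 + 1867424*I*sqrt(177)/753 ≈ -59668.0 + 32994.0*I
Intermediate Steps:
q(y, n) = n*y**2 (q(y, n) = (n*y)*y = n*y**2)
-119187 - q(-67, (332 + 84)/(sqrt(-162 - 15) - 24)) = -119187 - (332 + 84)/(sqrt(-162 - 15) - 24)*(-67)**2 = -119187 - 416/(sqrt(-177) - 24)*4489 = -119187 - 416/(I*sqrt(177) - 24)*4489 = -119187 - 416/(-24 + I*sqrt(177))*4489 = -119187 - 1867424/(-24 + I*sqrt(177))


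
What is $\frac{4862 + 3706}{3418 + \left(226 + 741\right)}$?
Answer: $\frac{8568}{4385} \approx 1.9539$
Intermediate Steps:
$\frac{4862 + 3706}{3418 + \left(226 + 741\right)} = \frac{8568}{3418 + 967} = \frac{8568}{4385}$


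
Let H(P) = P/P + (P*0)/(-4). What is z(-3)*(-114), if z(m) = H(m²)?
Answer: -114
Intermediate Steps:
H(P) = 1 (H(P) = 1 + 0*(-¼) = 1 + 0 = 1)
z(m) = 1
z(-3)*(-114) = 1*(-114) = -114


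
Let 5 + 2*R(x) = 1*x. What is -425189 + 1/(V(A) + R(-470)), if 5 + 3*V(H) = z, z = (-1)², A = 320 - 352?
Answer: -609295843/1433 ≈ -4.2519e+5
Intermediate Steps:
A = -32
z = 1
V(H) = -4/3 (V(H) = -5/3 + (⅓)*1 = -5/3 + ⅓ = -4/3)
R(x) = -5/2 + x/2 (R(x) = -5/2 + (1*x)/2 = -5/2 + x/2)
-425189 + 1/(V(A) + R(-470)) = -425189 + 1/(-4/3 + (-5/2 + (½)*(-470))) = -425189 + 1/(-4/3 + (-5/2 - 235)) = -425189 + 1/(-4/3 - 475/2) = -425189 + 1/(-1433/6) = -425189 - 6/1433 = -609295843/1433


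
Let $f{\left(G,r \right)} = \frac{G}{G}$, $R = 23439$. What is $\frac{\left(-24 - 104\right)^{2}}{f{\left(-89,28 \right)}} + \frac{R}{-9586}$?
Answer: $\frac{157033585}{9586} \approx 16382.0$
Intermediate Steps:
$f{\left(G,r \right)} = 1$
$\frac{\left(-24 - 104\right)^{2}}{f{\left(-89,28 \right)}} + \frac{R}{-9586} = \frac{\left(-24 - 104\right)^{2}}{1} + \frac{23439}{-9586} = \left(-128\right)^{2} \cdot 1 + 23439 \left(- \frac{1}{9586}\right) = 16384 \cdot 1 - \frac{23439}{9586} = 16384 - \frac{23439}{9586} = \frac{157033585}{9586}$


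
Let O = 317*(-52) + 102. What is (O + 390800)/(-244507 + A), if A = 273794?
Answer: 374418/29287 ≈ 12.784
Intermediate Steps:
O = -16382 (O = -16484 + 102 = -16382)
(O + 390800)/(-244507 + A) = (-16382 + 390800)/(-244507 + 273794) = 374418/29287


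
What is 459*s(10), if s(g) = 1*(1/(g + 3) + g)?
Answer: 60129/13 ≈ 4625.3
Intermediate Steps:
s(g) = g + 1/(3 + g) (s(g) = 1*(1/(3 + g) + g) = 1*(g + 1/(3 + g)) = g + 1/(3 + g))
459*s(10) = 459*((1 + 10² + 3*10)/(3 + 10)) = 459*((1 + 100 + 30)/13) = 459*((1/13)*131) = 459*(131/13) = 60129/13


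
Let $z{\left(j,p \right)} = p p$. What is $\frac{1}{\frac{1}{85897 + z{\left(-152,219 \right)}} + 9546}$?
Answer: $\frac{133858}{1277808469} \approx 0.00010476$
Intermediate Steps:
$z{\left(j,p \right)} = p^{2}$
$\frac{1}{\frac{1}{85897 + z{\left(-152,219 \right)}} + 9546} = \frac{1}{\frac{1}{85897 + 219^{2}} + 9546} = \frac{1}{\frac{1}{85897 + 47961} + 9546} = \frac{1}{\frac{1}{133858} + 9546} = \frac{1}{\frac{1277808469}{133858}} = \frac{133858}{1277808469}$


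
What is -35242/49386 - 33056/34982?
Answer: -716334815/431905263 ≈ -1.6585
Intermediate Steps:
-35242/49386 - 33056/34982 = -35242*1/49386 - 33056*1/34982 = -17621/24693 - 16528/17491 = -716334815/431905263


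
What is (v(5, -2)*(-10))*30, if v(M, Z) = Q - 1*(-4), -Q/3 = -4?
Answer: -4800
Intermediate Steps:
Q = 12 (Q = -3*(-4) = 12)
v(M, Z) = 16 (v(M, Z) = 12 - 1*(-4) = 12 + 4 = 16)
(v(5, -2)*(-10))*30 = (16*(-10))*30 = -160*30 = -4800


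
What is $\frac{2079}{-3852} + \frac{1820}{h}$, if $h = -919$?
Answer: $- \frac{991249}{393332} \approx -2.5201$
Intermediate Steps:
$\frac{2079}{-3852} + \frac{1820}{h} = \frac{2079}{-3852} + \frac{1820}{-919} = 2079 \left(- \frac{1}{3852}\right) + 1820 \left(- \frac{1}{919}\right) = - \frac{231}{428} - \frac{1820}{919} = - \frac{991249}{393332}$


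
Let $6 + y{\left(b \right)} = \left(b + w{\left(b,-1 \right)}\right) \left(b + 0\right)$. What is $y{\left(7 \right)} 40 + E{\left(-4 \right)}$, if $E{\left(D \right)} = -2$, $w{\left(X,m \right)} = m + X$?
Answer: $3398$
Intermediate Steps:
$w{\left(X,m \right)} = X + m$
$y{\left(b \right)} = -6 + b \left(-1 + 2 b\right)$ ($y{\left(b \right)} = -6 + \left(b + \left(b - 1\right)\right) \left(b + 0\right) = -6 + \left(b + \left(-1 + b\right)\right) b = -6 + \left(-1 + 2 b\right) b = -6 + b \left(-1 + 2 b\right)$)
$y{\left(7 \right)} 40 + E{\left(-4 \right)} = \left(-6 - 7 + 2 \cdot 7^{2}\right) 40 - 2 = \left(-6 - 7 + 2 \cdot 49\right) 40 - 2 = \left(-6 - 7 + 98\right) 40 - 2 = 85 \cdot 40 - 2 = 3400 - 2 = 3398$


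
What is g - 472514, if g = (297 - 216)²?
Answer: -465953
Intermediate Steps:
g = 6561 (g = 81² = 6561)
g - 472514 = 6561 - 472514 = -465953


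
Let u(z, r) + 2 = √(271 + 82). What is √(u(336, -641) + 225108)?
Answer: √(225106 + √353) ≈ 474.47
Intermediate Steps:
u(z, r) = -2 + √353 (u(z, r) = -2 + √(271 + 82) = -2 + √353)
√(u(336, -641) + 225108) = √((-2 + √353) + 225108) = √(225106 + √353)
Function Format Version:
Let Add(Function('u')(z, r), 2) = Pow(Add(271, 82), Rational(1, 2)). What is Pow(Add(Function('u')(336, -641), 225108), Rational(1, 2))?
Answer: Pow(Add(225106, Pow(353, Rational(1, 2))), Rational(1, 2)) ≈ 474.47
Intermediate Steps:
Function('u')(z, r) = Add(-2, Pow(353, Rational(1, 2))) (Function('u')(z, r) = Add(-2, Pow(Add(271, 82), Rational(1, 2))) = Add(-2, Pow(353, Rational(1, 2))))
Pow(Add(Function('u')(336, -641), 225108), Rational(1, 2)) = Pow(Add(Add(-2, Pow(353, Rational(1, 2))), 225108), Rational(1, 2)) = Pow(Add(225106, Pow(353, Rational(1, 2))), Rational(1, 2))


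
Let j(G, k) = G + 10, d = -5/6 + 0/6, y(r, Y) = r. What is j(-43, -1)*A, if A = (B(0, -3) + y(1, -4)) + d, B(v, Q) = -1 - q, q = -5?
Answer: -275/2 ≈ -137.50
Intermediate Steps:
B(v, Q) = 4 (B(v, Q) = -1 - 1*(-5) = -1 + 5 = 4)
d = -⅚ (d = -5*⅙ + 0*(⅙) = -⅚ + 0 = -⅚ ≈ -0.83333)
j(G, k) = 10 + G
A = 25/6 (A = (4 + 1) - ⅚ = 5 - ⅚ = 25/6 ≈ 4.1667)
j(-43, -1)*A = (10 - 43)*(25/6) = -33*25/6 = -275/2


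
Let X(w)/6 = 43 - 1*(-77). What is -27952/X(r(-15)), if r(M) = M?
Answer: -1747/45 ≈ -38.822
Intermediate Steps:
X(w) = 720 (X(w) = 6*(43 - 1*(-77)) = 6*(43 + 77) = 6*120 = 720)
-27952/X(r(-15)) = -27952/720 = -27952*1/720 = -1747/45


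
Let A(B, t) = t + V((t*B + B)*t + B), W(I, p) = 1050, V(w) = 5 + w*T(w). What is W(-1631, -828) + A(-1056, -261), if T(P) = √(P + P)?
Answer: 794 - 573289728*I*√2239413 ≈ 794.0 - 8.5791e+11*I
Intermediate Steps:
T(P) = √2*√P (T(P) = √(2*P) = √2*√P)
V(w) = 5 + √2*w^(3/2) (V(w) = 5 + w*(√2*√w) = 5 + √2*w^(3/2))
A(B, t) = 5 + t + √2*(B + t*(B + B*t))^(3/2) (A(B, t) = t + (5 + √2*((t*B + B)*t + B)^(3/2)) = t + (5 + √2*((B*t + B)*t + B)^(3/2)) = t + (5 + √2*((B + B*t)*t + B)^(3/2)) = t + (5 + √2*(t*(B + B*t) + B)^(3/2)) = t + (5 + √2*(B + t*(B + B*t))^(3/2)) = 5 + t + √2*(B + t*(B + B*t))^(3/2))
W(-1631, -828) + A(-1056, -261) = 1050 + (5 - 261 + √2*(-1056*(1 - 261 + (-261)²))^(3/2)) = 1050 + (5 - 261 + √2*(-1056*(1 - 261 + 68121))^(3/2)) = 1050 + (5 - 261 + √2*(-1056*67861)^(3/2)) = 1050 + (5 - 261 + √2*(-71661216)^(3/2)) = 1050 + (5 - 261 + √2*(-286644864*I*√4478826)) = 1050 + (5 - 261 - 573289728*I*√2239413) = 1050 + (-256 - 573289728*I*√2239413) = 794 - 573289728*I*√2239413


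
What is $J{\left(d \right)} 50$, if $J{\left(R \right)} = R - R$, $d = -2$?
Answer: $0$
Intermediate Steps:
$J{\left(R \right)} = 0$
$J{\left(d \right)} 50 = 0 \cdot 50 = 0$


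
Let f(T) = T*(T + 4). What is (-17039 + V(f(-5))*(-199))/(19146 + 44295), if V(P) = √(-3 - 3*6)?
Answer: -17039/63441 - 199*I*√21/63441 ≈ -0.26858 - 0.014374*I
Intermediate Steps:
f(T) = T*(4 + T)
V(P) = I*√21 (V(P) = √(-3 - 18) = √(-21) = I*√21)
(-17039 + V(f(-5))*(-199))/(19146 + 44295) = (-17039 + (I*√21)*(-199))/(19146 + 44295) = (-17039 - 199*I*√21)/63441 = (-17039 - 199*I*√21)*(1/63441) = -17039/63441 - 199*I*√21/63441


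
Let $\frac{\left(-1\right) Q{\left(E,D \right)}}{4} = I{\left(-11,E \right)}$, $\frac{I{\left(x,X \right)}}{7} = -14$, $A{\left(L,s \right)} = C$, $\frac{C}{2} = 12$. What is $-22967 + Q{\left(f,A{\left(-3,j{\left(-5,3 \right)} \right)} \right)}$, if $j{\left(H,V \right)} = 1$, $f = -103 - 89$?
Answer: $-22575$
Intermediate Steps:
$C = 24$ ($C = 2 \cdot 12 = 24$)
$f = -192$ ($f = -103 - 89 = -192$)
$A{\left(L,s \right)} = 24$
$I{\left(x,X \right)} = -98$ ($I{\left(x,X \right)} = 7 \left(-14\right) = -98$)
$Q{\left(E,D \right)} = 392$ ($Q{\left(E,D \right)} = \left(-4\right) \left(-98\right) = 392$)
$-22967 + Q{\left(f,A{\left(-3,j{\left(-5,3 \right)} \right)} \right)} = -22967 + 392 = -22575$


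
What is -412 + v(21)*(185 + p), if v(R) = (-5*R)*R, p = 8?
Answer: -425977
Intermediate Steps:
v(R) = -5*R²
-412 + v(21)*(185 + p) = -412 + (-5*21²)*(185 + 8) = -412 - 5*441*193 = -412 - 2205*193 = -412 - 425565 = -425977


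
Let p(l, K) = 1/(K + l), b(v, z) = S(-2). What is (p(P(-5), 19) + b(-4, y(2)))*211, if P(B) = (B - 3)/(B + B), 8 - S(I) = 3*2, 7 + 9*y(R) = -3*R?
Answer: 42833/99 ≈ 432.66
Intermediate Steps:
y(R) = -7/9 - R/3 (y(R) = -7/9 + (-3*R)/9 = -7/9 - R/3)
S(I) = 2 (S(I) = 8 - 3*2 = 8 - 1*6 = 8 - 6 = 2)
b(v, z) = 2
P(B) = (-3 + B)/(2*B) (P(B) = (-3 + B)/((2*B)) = (-3 + B)*(1/(2*B)) = (-3 + B)/(2*B))
(p(P(-5), 19) + b(-4, y(2)))*211 = (1/(19 + (½)*(-3 - 5)/(-5)) + 2)*211 = (1/(19 + (½)*(-⅕)*(-8)) + 2)*211 = (1/(19 + ⅘) + 2)*211 = (1/(99/5) + 2)*211 = (5/99 + 2)*211 = (203/99)*211 = 42833/99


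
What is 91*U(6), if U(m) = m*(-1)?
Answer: -546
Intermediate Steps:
U(m) = -m
91*U(6) = 91*(-1*6) = 91*(-6) = -546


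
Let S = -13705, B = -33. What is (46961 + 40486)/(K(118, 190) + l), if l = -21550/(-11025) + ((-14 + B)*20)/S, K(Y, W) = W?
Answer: 105704272107/232114040 ≈ 455.40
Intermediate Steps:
l = 2445650/1208781 (l = -21550/(-11025) + ((-14 - 33)*20)/(-13705) = -21550*(-1/11025) - 47*20*(-1/13705) = 862/441 - 940*(-1/13705) = 862/441 + 188/2741 = 2445650/1208781 ≈ 2.0232)
(46961 + 40486)/(K(118, 190) + l) = (46961 + 40486)/(190 + 2445650/1208781) = 87447/(232114040/1208781) = 87447*(1208781/232114040) = 105704272107/232114040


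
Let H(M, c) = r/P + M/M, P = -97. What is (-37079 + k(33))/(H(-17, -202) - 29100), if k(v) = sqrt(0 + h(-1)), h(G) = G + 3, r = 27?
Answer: 3596663/2822630 - 97*sqrt(2)/2822630 ≈ 1.2742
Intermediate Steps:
h(G) = 3 + G
H(M, c) = 70/97 (H(M, c) = 27/(-97) + M/M = 27*(-1/97) + 1 = -27/97 + 1 = 70/97)
k(v) = sqrt(2) (k(v) = sqrt(0 + (3 - 1)) = sqrt(0 + 2) = sqrt(2))
(-37079 + k(33))/(H(-17, -202) - 29100) = (-37079 + sqrt(2))/(70/97 - 29100) = (-37079 + sqrt(2))/(-2822630/97) = (-37079 + sqrt(2))*(-97/2822630) = 3596663/2822630 - 97*sqrt(2)/2822630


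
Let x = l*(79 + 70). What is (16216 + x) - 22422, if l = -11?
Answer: -7845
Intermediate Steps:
x = -1639 (x = -11*(79 + 70) = -11*149 = -1639)
(16216 + x) - 22422 = (16216 - 1639) - 22422 = 14577 - 22422 = -7845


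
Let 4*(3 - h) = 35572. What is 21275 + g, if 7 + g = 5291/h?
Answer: 189067229/8890 ≈ 21267.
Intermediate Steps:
h = -8890 (h = 3 - ¼*35572 = 3 - 8893 = -8890)
g = -67521/8890 (g = -7 + 5291/(-8890) = -7 + 5291*(-1/8890) = -7 - 5291/8890 = -67521/8890 ≈ -7.5952)
21275 + g = 21275 - 67521/8890 = 189067229/8890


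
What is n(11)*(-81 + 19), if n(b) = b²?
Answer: -7502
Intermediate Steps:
n(11)*(-81 + 19) = 11²*(-81 + 19) = 121*(-62) = -7502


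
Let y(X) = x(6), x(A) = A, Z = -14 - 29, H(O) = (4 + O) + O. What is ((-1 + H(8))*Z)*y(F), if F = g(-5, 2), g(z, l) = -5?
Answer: -4902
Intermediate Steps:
H(O) = 4 + 2*O
F = -5
Z = -43
y(X) = 6
((-1 + H(8))*Z)*y(F) = ((-1 + (4 + 2*8))*(-43))*6 = ((-1 + (4 + 16))*(-43))*6 = ((-1 + 20)*(-43))*6 = (19*(-43))*6 = -817*6 = -4902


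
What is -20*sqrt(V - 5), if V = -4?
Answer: -60*I ≈ -60.0*I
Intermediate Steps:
-20*sqrt(V - 5) = -20*sqrt(-4 - 5) = -60*I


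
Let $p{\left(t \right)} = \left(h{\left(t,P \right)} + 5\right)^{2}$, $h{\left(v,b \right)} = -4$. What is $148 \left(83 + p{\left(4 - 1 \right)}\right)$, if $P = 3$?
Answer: $12432$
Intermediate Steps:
$p{\left(t \right)} = 1$ ($p{\left(t \right)} = \left(-4 + 5\right)^{2} = 1^{2} = 1$)
$148 \left(83 + p{\left(4 - 1 \right)}\right) = 148 \left(83 + 1\right) = 148 \cdot 84 = 12432$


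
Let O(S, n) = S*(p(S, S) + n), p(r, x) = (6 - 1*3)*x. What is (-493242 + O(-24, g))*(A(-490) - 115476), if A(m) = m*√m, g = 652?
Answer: 58565039112 + 1739565660*I*√10 ≈ 5.8565e+10 + 5.501e+9*I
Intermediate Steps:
A(m) = m^(3/2)
p(r, x) = 3*x (p(r, x) = (6 - 3)*x = 3*x)
O(S, n) = S*(n + 3*S) (O(S, n) = S*(3*S + n) = S*(n + 3*S))
(-493242 + O(-24, g))*(A(-490) - 115476) = (-493242 - 24*(652 + 3*(-24)))*((-490)^(3/2) - 115476) = (-493242 - 24*(652 - 72))*(-3430*I*√10 - 115476) = (-493242 - 24*580)*(-115476 - 3430*I*√10) = (-493242 - 13920)*(-115476 - 3430*I*√10) = -507162*(-115476 - 3430*I*√10) = 58565039112 + 1739565660*I*√10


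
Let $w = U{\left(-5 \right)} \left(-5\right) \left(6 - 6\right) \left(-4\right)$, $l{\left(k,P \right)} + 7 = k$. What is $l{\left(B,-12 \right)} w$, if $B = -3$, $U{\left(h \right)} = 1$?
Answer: $0$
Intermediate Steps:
$l{\left(k,P \right)} = -7 + k$
$w = 0$ ($w = 1 \left(-5\right) \left(6 - 6\right) \left(-4\right) = - 5 \left(6 - 6\right) \left(-4\right) = \left(-5\right) 0 \left(-4\right) = 0 \left(-4\right) = 0$)
$l{\left(B,-12 \right)} w = \left(-7 - 3\right) 0 = \left(-10\right) 0 = 0$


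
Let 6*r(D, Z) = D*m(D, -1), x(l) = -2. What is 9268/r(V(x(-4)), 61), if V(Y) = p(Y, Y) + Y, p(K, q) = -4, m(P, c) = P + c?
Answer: 1324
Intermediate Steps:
V(Y) = -4 + Y
r(D, Z) = D*(-1 + D)/6 (r(D, Z) = (D*(D - 1))/6 = (D*(-1 + D))/6 = D*(-1 + D)/6)
9268/r(V(x(-4)), 61) = 9268/(((-4 - 2)*(-1 + (-4 - 2))/6)) = 9268/(((⅙)*(-6)*(-1 - 6))) = 9268/(((⅙)*(-6)*(-7))) = 9268/7 = 9268*(⅐) = 1324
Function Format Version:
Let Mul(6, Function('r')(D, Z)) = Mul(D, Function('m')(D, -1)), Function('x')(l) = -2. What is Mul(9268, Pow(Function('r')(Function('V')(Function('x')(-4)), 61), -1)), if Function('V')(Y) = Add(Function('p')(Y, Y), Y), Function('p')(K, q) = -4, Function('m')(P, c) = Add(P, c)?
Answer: 1324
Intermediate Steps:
Function('V')(Y) = Add(-4, Y)
Function('r')(D, Z) = Mul(Rational(1, 6), D, Add(-1, D)) (Function('r')(D, Z) = Mul(Rational(1, 6), Mul(D, Add(D, -1))) = Mul(Rational(1, 6), Mul(D, Add(-1, D))) = Mul(Rational(1, 6), D, Add(-1, D)))
Mul(9268, Pow(Function('r')(Function('V')(Function('x')(-4)), 61), -1)) = Mul(9268, Pow(Mul(Rational(1, 6), Add(-4, -2), Add(-1, Add(-4, -2))), -1)) = Mul(9268, Pow(Mul(Rational(1, 6), -6, Add(-1, -6)), -1)) = Mul(9268, Pow(Mul(Rational(1, 6), -6, -7), -1)) = Mul(9268, Pow(7, -1)) = Mul(9268, Rational(1, 7)) = 1324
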